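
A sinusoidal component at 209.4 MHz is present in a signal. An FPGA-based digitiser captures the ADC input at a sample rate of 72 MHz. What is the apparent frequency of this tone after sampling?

209.4 MHz mod fs = 65.4 MHz.
65.4 MHz > fs/2 = 36 MHz, folds to fs − 65.4 MHz = 6.6 MHz.

6.6 MHz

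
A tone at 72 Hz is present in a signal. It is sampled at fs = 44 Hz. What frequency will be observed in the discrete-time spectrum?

16 Hz

72 Hz mod fs = 28 Hz.
28 Hz > fs/2 = 22 Hz, folds to fs − 28 Hz = 16 Hz.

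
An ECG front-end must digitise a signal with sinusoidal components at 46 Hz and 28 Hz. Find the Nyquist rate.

92 Hz

Highest-frequency component: 46 Hz.
Nyquist rate = 2 × 46 Hz = 92 Hz.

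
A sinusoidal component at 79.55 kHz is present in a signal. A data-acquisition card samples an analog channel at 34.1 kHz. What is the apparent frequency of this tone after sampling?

11.35 kHz

79.55 kHz mod fs = 11.35 kHz.
11.35 kHz ≤ fs/2 = 17.05 kHz, appears at 11.35 kHz.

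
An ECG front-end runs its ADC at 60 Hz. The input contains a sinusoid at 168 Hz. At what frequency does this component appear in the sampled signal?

168 Hz mod fs = 48 Hz.
48 Hz > fs/2 = 30 Hz, folds to fs − 48 Hz = 12 Hz.

12 Hz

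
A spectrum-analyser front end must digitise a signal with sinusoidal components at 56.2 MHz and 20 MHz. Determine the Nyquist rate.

112.4 MHz

Highest-frequency component: 56.2 MHz.
Nyquist rate = 2 × 56.2 MHz = 112.4 MHz.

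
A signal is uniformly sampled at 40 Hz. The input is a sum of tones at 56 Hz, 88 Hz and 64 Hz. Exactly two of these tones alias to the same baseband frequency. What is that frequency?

16 Hz

fs/2 = 20 Hz.
56 Hz mod fs = 16 Hz.
16 Hz ≤ fs/2 = 20 Hz, appears at 16 Hz.
88 Hz mod fs = 8 Hz.
8 Hz ≤ fs/2 = 20 Hz, appears at 8 Hz.
64 Hz mod fs = 24 Hz.
24 Hz > fs/2 = 20 Hz, folds to fs − 24 Hz = 16 Hz.
56 Hz and 64 Hz both map to 16 Hz.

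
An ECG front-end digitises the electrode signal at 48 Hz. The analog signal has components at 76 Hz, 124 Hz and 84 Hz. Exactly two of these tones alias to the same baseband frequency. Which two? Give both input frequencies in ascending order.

76 Hz, 124 Hz

fs/2 = 24 Hz.
76 Hz mod fs = 28 Hz.
28 Hz > fs/2 = 24 Hz, folds to fs − 28 Hz = 20 Hz.
124 Hz mod fs = 28 Hz.
28 Hz > fs/2 = 24 Hz, folds to fs − 28 Hz = 20 Hz.
84 Hz mod fs = 36 Hz.
36 Hz > fs/2 = 24 Hz, folds to fs − 36 Hz = 12 Hz.
76 Hz and 124 Hz both map to 20 Hz.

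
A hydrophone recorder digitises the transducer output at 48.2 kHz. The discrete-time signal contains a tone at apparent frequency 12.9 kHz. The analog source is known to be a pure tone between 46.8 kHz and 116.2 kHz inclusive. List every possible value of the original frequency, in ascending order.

Frequencies that alias to 12.9 kHz are k·fs ± 12.9 kHz for integer k ≥ 0.
k=0: 12.9 kHz.
k=1: 35.3 kHz, 61.1 kHz.
k=2: 83.5 kHz, 109.3 kHz.
k=3: 131.7 kHz, 157.5 kHz.
Within [46.8 kHz, 116.2 kHz]: 61.1 kHz, 83.5 kHz, 109.3 kHz.

61.1 kHz, 83.5 kHz, 109.3 kHz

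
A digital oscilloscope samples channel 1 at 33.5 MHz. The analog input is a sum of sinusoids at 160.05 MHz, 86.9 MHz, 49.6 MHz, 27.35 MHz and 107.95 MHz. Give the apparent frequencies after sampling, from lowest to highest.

6.15 MHz, 7.45 MHz, 13.6 MHz, 16.1 MHz

fs/2 = 16.75 MHz.
160.05 MHz mod fs = 26.05 MHz.
26.05 MHz > fs/2 = 16.75 MHz, folds to fs − 26.05 MHz = 7.45 MHz.
86.9 MHz mod fs = 19.9 MHz.
19.9 MHz > fs/2 = 16.75 MHz, folds to fs − 19.9 MHz = 13.6 MHz.
49.6 MHz mod fs = 16.1 MHz.
16.1 MHz ≤ fs/2 = 16.75 MHz, appears at 16.1 MHz.
27.35 MHz > fs/2 = 16.75 MHz, folds to fs − 27.35 MHz = 6.15 MHz.
107.95 MHz mod fs = 7.45 MHz.
7.45 MHz ≤ fs/2 = 16.75 MHz, appears at 7.45 MHz.
Distinct values: {6.15 MHz, 7.45 MHz, 13.6 MHz, 16.1 MHz}.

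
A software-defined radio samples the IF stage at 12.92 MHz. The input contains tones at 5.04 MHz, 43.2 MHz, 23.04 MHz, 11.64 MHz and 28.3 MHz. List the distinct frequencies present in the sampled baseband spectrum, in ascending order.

1.28 MHz, 2.46 MHz, 2.8 MHz, 4.44 MHz, 5.04 MHz

fs/2 = 6.46 MHz.
5.04 MHz ≤ fs/2 = 6.46 MHz, passes unchanged.
43.2 MHz mod fs = 4.44 MHz.
4.44 MHz ≤ fs/2 = 6.46 MHz, appears at 4.44 MHz.
23.04 MHz mod fs = 10.12 MHz.
10.12 MHz > fs/2 = 6.46 MHz, folds to fs − 10.12 MHz = 2.8 MHz.
11.64 MHz > fs/2 = 6.46 MHz, folds to fs − 11.64 MHz = 1.28 MHz.
28.3 MHz mod fs = 2.46 MHz.
2.46 MHz ≤ fs/2 = 6.46 MHz, appears at 2.46 MHz.
Distinct values: {1.28 MHz, 2.46 MHz, 2.8 MHz, 4.44 MHz, 5.04 MHz}.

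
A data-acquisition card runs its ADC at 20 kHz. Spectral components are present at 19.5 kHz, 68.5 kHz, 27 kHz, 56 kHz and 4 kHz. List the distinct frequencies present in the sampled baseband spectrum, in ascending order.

fs/2 = 10 kHz.
19.5 kHz > fs/2 = 10 kHz, folds to fs − 19.5 kHz = 0.5 kHz.
68.5 kHz mod fs = 8.5 kHz.
8.5 kHz ≤ fs/2 = 10 kHz, appears at 8.5 kHz.
27 kHz mod fs = 7 kHz.
7 kHz ≤ fs/2 = 10 kHz, appears at 7 kHz.
56 kHz mod fs = 16 kHz.
16 kHz > fs/2 = 10 kHz, folds to fs − 16 kHz = 4 kHz.
4 kHz ≤ fs/2 = 10 kHz, passes unchanged.
Distinct values: {0.5 kHz, 4 kHz, 7 kHz, 8.5 kHz}.

0.5 kHz, 4 kHz, 7 kHz, 8.5 kHz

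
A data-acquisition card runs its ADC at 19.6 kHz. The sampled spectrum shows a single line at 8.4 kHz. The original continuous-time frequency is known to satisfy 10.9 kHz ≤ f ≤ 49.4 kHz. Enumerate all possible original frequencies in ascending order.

Frequencies that alias to 8.4 kHz are k·fs ± 8.4 kHz for integer k ≥ 0.
k=0: 8.4 kHz.
k=1: 11.2 kHz, 28 kHz.
k=2: 30.8 kHz, 47.6 kHz.
k=3: 50.4 kHz, 67.2 kHz.
Within [10.9 kHz, 49.4 kHz]: 11.2 kHz, 28 kHz, 30.8 kHz, 47.6 kHz.

11.2 kHz, 28 kHz, 30.8 kHz, 47.6 kHz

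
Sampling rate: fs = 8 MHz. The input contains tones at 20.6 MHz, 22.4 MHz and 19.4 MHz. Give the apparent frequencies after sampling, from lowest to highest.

fs/2 = 4 MHz.
20.6 MHz mod fs = 4.6 MHz.
4.6 MHz > fs/2 = 4 MHz, folds to fs − 4.6 MHz = 3.4 MHz.
22.4 MHz mod fs = 6.4 MHz.
6.4 MHz > fs/2 = 4 MHz, folds to fs − 6.4 MHz = 1.6 MHz.
19.4 MHz mod fs = 3.4 MHz.
3.4 MHz ≤ fs/2 = 4 MHz, appears at 3.4 MHz.
Distinct values: {1.6 MHz, 3.4 MHz}.

1.6 MHz, 3.4 MHz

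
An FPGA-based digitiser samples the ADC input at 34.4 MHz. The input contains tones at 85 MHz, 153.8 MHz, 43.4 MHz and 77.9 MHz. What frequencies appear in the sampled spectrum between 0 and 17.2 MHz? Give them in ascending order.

9 MHz, 9.1 MHz, 16.2 MHz

fs/2 = 17.2 MHz.
85 MHz mod fs = 16.2 MHz.
16.2 MHz ≤ fs/2 = 17.2 MHz, appears at 16.2 MHz.
153.8 MHz mod fs = 16.2 MHz.
16.2 MHz ≤ fs/2 = 17.2 MHz, appears at 16.2 MHz.
43.4 MHz mod fs = 9 MHz.
9 MHz ≤ fs/2 = 17.2 MHz, appears at 9 MHz.
77.9 MHz mod fs = 9.1 MHz.
9.1 MHz ≤ fs/2 = 17.2 MHz, appears at 9.1 MHz.
Distinct values: {9 MHz, 9.1 MHz, 16.2 MHz}.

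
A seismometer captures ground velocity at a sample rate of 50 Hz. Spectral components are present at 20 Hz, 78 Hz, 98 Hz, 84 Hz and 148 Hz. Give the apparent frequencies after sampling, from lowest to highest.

2 Hz, 16 Hz, 20 Hz, 22 Hz

fs/2 = 25 Hz.
20 Hz ≤ fs/2 = 25 Hz, passes unchanged.
78 Hz mod fs = 28 Hz.
28 Hz > fs/2 = 25 Hz, folds to fs − 28 Hz = 22 Hz.
98 Hz mod fs = 48 Hz.
48 Hz > fs/2 = 25 Hz, folds to fs − 48 Hz = 2 Hz.
84 Hz mod fs = 34 Hz.
34 Hz > fs/2 = 25 Hz, folds to fs − 34 Hz = 16 Hz.
148 Hz mod fs = 48 Hz.
48 Hz > fs/2 = 25 Hz, folds to fs − 48 Hz = 2 Hz.
Distinct values: {2 Hz, 16 Hz, 20 Hz, 22 Hz}.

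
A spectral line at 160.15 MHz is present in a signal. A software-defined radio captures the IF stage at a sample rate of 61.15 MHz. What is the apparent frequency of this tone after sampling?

23.3 MHz

160.15 MHz mod fs = 37.85 MHz.
37.85 MHz > fs/2 = 30.575 MHz, folds to fs − 37.85 MHz = 23.3 MHz.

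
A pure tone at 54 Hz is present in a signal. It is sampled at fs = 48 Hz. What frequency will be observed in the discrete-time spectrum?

54 Hz mod fs = 6 Hz.
6 Hz ≤ fs/2 = 24 Hz, appears at 6 Hz.

6 Hz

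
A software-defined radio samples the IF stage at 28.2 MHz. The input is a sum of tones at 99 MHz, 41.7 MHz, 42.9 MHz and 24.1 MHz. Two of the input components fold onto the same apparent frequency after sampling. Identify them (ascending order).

41.7 MHz, 42.9 MHz

fs/2 = 14.1 MHz.
99 MHz mod fs = 14.4 MHz.
14.4 MHz > fs/2 = 14.1 MHz, folds to fs − 14.4 MHz = 13.8 MHz.
41.7 MHz mod fs = 13.5 MHz.
13.5 MHz ≤ fs/2 = 14.1 MHz, appears at 13.5 MHz.
42.9 MHz mod fs = 14.7 MHz.
14.7 MHz > fs/2 = 14.1 MHz, folds to fs − 14.7 MHz = 13.5 MHz.
24.1 MHz > fs/2 = 14.1 MHz, folds to fs − 24.1 MHz = 4.1 MHz.
41.7 MHz and 42.9 MHz both map to 13.5 MHz.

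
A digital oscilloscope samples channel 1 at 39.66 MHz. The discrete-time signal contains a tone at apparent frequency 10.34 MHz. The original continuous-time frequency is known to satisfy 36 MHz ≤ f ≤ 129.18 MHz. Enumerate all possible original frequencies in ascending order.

50 MHz, 68.98 MHz, 89.66 MHz, 108.64 MHz

Frequencies that alias to 10.34 MHz are k·fs ± 10.34 MHz for integer k ≥ 0.
k=0: 10.34 MHz.
k=1: 29.32 MHz, 50 MHz.
k=2: 68.98 MHz, 89.66 MHz.
k=3: 108.64 MHz, 129.32 MHz.
k=4: 148.3 MHz, 168.98 MHz.
Within [36 MHz, 129.18 MHz]: 50 MHz, 68.98 MHz, 89.66 MHz, 108.64 MHz.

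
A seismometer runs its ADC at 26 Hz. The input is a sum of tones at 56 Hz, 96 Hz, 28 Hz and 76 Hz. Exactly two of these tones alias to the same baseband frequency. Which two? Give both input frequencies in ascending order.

fs/2 = 13 Hz.
56 Hz mod fs = 4 Hz.
4 Hz ≤ fs/2 = 13 Hz, appears at 4 Hz.
96 Hz mod fs = 18 Hz.
18 Hz > fs/2 = 13 Hz, folds to fs − 18 Hz = 8 Hz.
28 Hz mod fs = 2 Hz.
2 Hz ≤ fs/2 = 13 Hz, appears at 2 Hz.
76 Hz mod fs = 24 Hz.
24 Hz > fs/2 = 13 Hz, folds to fs − 24 Hz = 2 Hz.
28 Hz and 76 Hz both map to 2 Hz.

28 Hz, 76 Hz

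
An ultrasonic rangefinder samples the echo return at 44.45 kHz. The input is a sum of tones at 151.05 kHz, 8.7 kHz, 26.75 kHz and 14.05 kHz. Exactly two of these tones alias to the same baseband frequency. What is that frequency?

fs/2 = 22.225 kHz.
151.05 kHz mod fs = 17.7 kHz.
17.7 kHz ≤ fs/2 = 22.225 kHz, appears at 17.7 kHz.
8.7 kHz ≤ fs/2 = 22.225 kHz, passes unchanged.
26.75 kHz > fs/2 = 22.225 kHz, folds to fs − 26.75 kHz = 17.7 kHz.
14.05 kHz ≤ fs/2 = 22.225 kHz, passes unchanged.
26.75 kHz and 151.05 kHz both map to 17.7 kHz.

17.7 kHz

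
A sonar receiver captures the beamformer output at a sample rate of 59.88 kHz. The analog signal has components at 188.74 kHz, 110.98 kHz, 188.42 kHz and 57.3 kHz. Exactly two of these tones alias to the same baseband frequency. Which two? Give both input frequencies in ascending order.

110.98 kHz, 188.42 kHz

fs/2 = 29.94 kHz.
188.74 kHz mod fs = 9.1 kHz.
9.1 kHz ≤ fs/2 = 29.94 kHz, appears at 9.1 kHz.
110.98 kHz mod fs = 51.1 kHz.
51.1 kHz > fs/2 = 29.94 kHz, folds to fs − 51.1 kHz = 8.78 kHz.
188.42 kHz mod fs = 8.78 kHz.
8.78 kHz ≤ fs/2 = 29.94 kHz, appears at 8.78 kHz.
57.3 kHz > fs/2 = 29.94 kHz, folds to fs − 57.3 kHz = 2.58 kHz.
110.98 kHz and 188.42 kHz both map to 8.78 kHz.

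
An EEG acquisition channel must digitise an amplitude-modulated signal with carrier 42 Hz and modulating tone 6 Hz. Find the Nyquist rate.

AM sidebands sit at fc ± fm = 36 Hz and 48 Hz.
Highest-frequency component: 48 Hz.
Nyquist rate = 2 × 48 Hz = 96 Hz.

96 Hz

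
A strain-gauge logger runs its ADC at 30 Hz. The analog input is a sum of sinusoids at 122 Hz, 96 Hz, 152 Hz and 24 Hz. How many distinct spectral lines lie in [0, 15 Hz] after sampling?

2

fs/2 = 15 Hz.
122 Hz mod fs = 2 Hz.
2 Hz ≤ fs/2 = 15 Hz, appears at 2 Hz.
96 Hz mod fs = 6 Hz.
6 Hz ≤ fs/2 = 15 Hz, appears at 6 Hz.
152 Hz mod fs = 2 Hz.
2 Hz ≤ fs/2 = 15 Hz, appears at 2 Hz.
24 Hz > fs/2 = 15 Hz, folds to fs − 24 Hz = 6 Hz.
Distinct values: {2 Hz, 6 Hz} → 2.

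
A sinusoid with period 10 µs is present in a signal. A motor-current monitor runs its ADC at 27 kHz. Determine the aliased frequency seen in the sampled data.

8 kHz

T = 10 µs → f = 1/T = 100 kHz.
100 kHz mod fs = 19 kHz.
19 kHz > fs/2 = 13.5 kHz, folds to fs − 19 kHz = 8 kHz.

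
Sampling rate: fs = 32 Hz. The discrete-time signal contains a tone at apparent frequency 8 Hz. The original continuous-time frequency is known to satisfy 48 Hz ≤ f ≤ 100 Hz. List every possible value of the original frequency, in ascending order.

Frequencies that alias to 8 Hz are k·fs ± 8 Hz for integer k ≥ 0.
k=0: 8 Hz.
k=1: 24 Hz, 40 Hz.
k=2: 56 Hz, 72 Hz.
k=3: 88 Hz, 104 Hz.
k=4: 120 Hz, 136 Hz.
Within [48 Hz, 100 Hz]: 56 Hz, 72 Hz, 88 Hz.

56 Hz, 72 Hz, 88 Hz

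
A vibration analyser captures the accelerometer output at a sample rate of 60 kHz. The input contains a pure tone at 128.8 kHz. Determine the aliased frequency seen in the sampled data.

8.8 kHz

128.8 kHz mod fs = 8.8 kHz.
8.8 kHz ≤ fs/2 = 30 kHz, appears at 8.8 kHz.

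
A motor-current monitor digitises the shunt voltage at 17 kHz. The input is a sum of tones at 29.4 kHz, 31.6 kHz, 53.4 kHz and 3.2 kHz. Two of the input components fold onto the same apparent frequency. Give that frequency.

fs/2 = 8.5 kHz.
29.4 kHz mod fs = 12.4 kHz.
12.4 kHz > fs/2 = 8.5 kHz, folds to fs − 12.4 kHz = 4.6 kHz.
31.6 kHz mod fs = 14.6 kHz.
14.6 kHz > fs/2 = 8.5 kHz, folds to fs − 14.6 kHz = 2.4 kHz.
53.4 kHz mod fs = 2.4 kHz.
2.4 kHz ≤ fs/2 = 8.5 kHz, appears at 2.4 kHz.
3.2 kHz ≤ fs/2 = 8.5 kHz, passes unchanged.
31.6 kHz and 53.4 kHz both map to 2.4 kHz.

2.4 kHz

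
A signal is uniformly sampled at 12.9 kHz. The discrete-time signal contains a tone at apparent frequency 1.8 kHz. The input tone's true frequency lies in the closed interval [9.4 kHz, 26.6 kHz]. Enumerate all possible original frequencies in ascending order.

11.1 kHz, 14.7 kHz, 24 kHz

Frequencies that alias to 1.8 kHz are k·fs ± 1.8 kHz for integer k ≥ 0.
k=0: 1.8 kHz.
k=1: 11.1 kHz, 14.7 kHz.
k=2: 24 kHz, 27.6 kHz.
k=3: 36.9 kHz, 40.5 kHz.
Within [9.4 kHz, 26.6 kHz]: 11.1 kHz, 14.7 kHz, 24 kHz.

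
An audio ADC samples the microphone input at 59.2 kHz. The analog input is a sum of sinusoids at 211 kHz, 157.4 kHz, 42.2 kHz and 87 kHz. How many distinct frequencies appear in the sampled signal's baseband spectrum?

fs/2 = 29.6 kHz.
211 kHz mod fs = 33.4 kHz.
33.4 kHz > fs/2 = 29.6 kHz, folds to fs − 33.4 kHz = 25.8 kHz.
157.4 kHz mod fs = 39 kHz.
39 kHz > fs/2 = 29.6 kHz, folds to fs − 39 kHz = 20.2 kHz.
42.2 kHz > fs/2 = 29.6 kHz, folds to fs − 42.2 kHz = 17 kHz.
87 kHz mod fs = 27.8 kHz.
27.8 kHz ≤ fs/2 = 29.6 kHz, appears at 27.8 kHz.
Distinct values: {17 kHz, 20.2 kHz, 25.8 kHz, 27.8 kHz} → 4.

4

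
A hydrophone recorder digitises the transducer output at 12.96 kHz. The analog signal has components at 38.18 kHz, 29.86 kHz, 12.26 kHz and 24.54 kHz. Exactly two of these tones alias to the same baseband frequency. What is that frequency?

fs/2 = 6.48 kHz.
38.18 kHz mod fs = 12.26 kHz.
12.26 kHz > fs/2 = 6.48 kHz, folds to fs − 12.26 kHz = 0.7 kHz.
29.86 kHz mod fs = 3.94 kHz.
3.94 kHz ≤ fs/2 = 6.48 kHz, appears at 3.94 kHz.
12.26 kHz > fs/2 = 6.48 kHz, folds to fs − 12.26 kHz = 0.7 kHz.
24.54 kHz mod fs = 11.58 kHz.
11.58 kHz > fs/2 = 6.48 kHz, folds to fs − 11.58 kHz = 1.38 kHz.
12.26 kHz and 38.18 kHz both map to 0.7 kHz.

0.7 kHz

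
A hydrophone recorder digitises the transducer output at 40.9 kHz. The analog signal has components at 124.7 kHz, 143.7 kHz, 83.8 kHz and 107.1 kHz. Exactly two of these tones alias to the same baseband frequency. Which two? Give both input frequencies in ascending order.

fs/2 = 20.45 kHz.
124.7 kHz mod fs = 2 kHz.
2 kHz ≤ fs/2 = 20.45 kHz, appears at 2 kHz.
143.7 kHz mod fs = 21 kHz.
21 kHz > fs/2 = 20.45 kHz, folds to fs − 21 kHz = 19.9 kHz.
83.8 kHz mod fs = 2 kHz.
2 kHz ≤ fs/2 = 20.45 kHz, appears at 2 kHz.
107.1 kHz mod fs = 25.3 kHz.
25.3 kHz > fs/2 = 20.45 kHz, folds to fs − 25.3 kHz = 15.6 kHz.
83.8 kHz and 124.7 kHz both map to 2 kHz.

83.8 kHz, 124.7 kHz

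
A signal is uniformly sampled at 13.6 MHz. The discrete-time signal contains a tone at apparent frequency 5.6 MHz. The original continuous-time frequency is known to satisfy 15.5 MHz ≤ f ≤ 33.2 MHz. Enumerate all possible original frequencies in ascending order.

Frequencies that alias to 5.6 MHz are k·fs ± 5.6 MHz for integer k ≥ 0.
k=0: 5.6 MHz.
k=1: 8 MHz, 19.2 MHz.
k=2: 21.6 MHz, 32.8 MHz.
k=3: 35.2 MHz, 46.4 MHz.
Within [15.5 MHz, 33.2 MHz]: 19.2 MHz, 21.6 MHz, 32.8 MHz.

19.2 MHz, 21.6 MHz, 32.8 MHz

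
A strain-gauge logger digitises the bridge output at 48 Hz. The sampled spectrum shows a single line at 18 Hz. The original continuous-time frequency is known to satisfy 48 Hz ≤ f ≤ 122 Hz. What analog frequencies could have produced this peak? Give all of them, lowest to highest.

66 Hz, 78 Hz, 114 Hz

Frequencies that alias to 18 Hz are k·fs ± 18 Hz for integer k ≥ 0.
k=0: 18 Hz.
k=1: 30 Hz, 66 Hz.
k=2: 78 Hz, 114 Hz.
k=3: 126 Hz, 162 Hz.
Within [48 Hz, 122 Hz]: 66 Hz, 78 Hz, 114 Hz.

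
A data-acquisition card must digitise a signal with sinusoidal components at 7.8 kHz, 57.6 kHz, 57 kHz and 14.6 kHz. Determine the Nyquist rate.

Highest-frequency component: 57.6 kHz.
Nyquist rate = 2 × 57.6 kHz = 115.2 kHz.

115.2 kHz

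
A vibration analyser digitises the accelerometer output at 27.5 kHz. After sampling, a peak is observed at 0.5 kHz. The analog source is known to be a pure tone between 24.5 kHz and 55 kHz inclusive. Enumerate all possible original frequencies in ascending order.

Frequencies that alias to 0.5 kHz are k·fs ± 0.5 kHz for integer k ≥ 0.
k=0: 0.5 kHz.
k=1: 27 kHz, 28 kHz.
k=2: 54.5 kHz, 55.5 kHz.
k=3: 82 kHz, 83 kHz.
Within [24.5 kHz, 55 kHz]: 27 kHz, 28 kHz, 54.5 kHz.

27 kHz, 28 kHz, 54.5 kHz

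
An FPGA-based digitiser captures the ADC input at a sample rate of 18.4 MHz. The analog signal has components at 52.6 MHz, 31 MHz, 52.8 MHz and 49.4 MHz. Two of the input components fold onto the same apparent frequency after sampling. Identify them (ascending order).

31 MHz, 49.4 MHz

fs/2 = 9.2 MHz.
52.6 MHz mod fs = 15.8 MHz.
15.8 MHz > fs/2 = 9.2 MHz, folds to fs − 15.8 MHz = 2.6 MHz.
31 MHz mod fs = 12.6 MHz.
12.6 MHz > fs/2 = 9.2 MHz, folds to fs − 12.6 MHz = 5.8 MHz.
52.8 MHz mod fs = 16 MHz.
16 MHz > fs/2 = 9.2 MHz, folds to fs − 16 MHz = 2.4 MHz.
49.4 MHz mod fs = 12.6 MHz.
12.6 MHz > fs/2 = 9.2 MHz, folds to fs − 12.6 MHz = 5.8 MHz.
31 MHz and 49.4 MHz both map to 5.8 MHz.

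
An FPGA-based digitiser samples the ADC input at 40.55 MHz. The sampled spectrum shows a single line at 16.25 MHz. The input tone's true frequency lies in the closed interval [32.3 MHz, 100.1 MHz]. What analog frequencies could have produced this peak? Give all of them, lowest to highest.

56.8 MHz, 64.85 MHz, 97.35 MHz

Frequencies that alias to 16.25 MHz are k·fs ± 16.25 MHz for integer k ≥ 0.
k=0: 16.25 MHz.
k=1: 24.3 MHz, 56.8 MHz.
k=2: 64.85 MHz, 97.35 MHz.
k=3: 105.4 MHz, 137.9 MHz.
Within [32.3 MHz, 100.1 MHz]: 56.8 MHz, 64.85 MHz, 97.35 MHz.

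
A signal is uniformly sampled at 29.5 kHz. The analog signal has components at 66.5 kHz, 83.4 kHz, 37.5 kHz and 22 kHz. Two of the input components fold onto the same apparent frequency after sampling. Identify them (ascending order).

fs/2 = 14.75 kHz.
66.5 kHz mod fs = 7.5 kHz.
7.5 kHz ≤ fs/2 = 14.75 kHz, appears at 7.5 kHz.
83.4 kHz mod fs = 24.4 kHz.
24.4 kHz > fs/2 = 14.75 kHz, folds to fs − 24.4 kHz = 5.1 kHz.
37.5 kHz mod fs = 8 kHz.
8 kHz ≤ fs/2 = 14.75 kHz, appears at 8 kHz.
22 kHz > fs/2 = 14.75 kHz, folds to fs − 22 kHz = 7.5 kHz.
22 kHz and 66.5 kHz both map to 7.5 kHz.

22 kHz, 66.5 kHz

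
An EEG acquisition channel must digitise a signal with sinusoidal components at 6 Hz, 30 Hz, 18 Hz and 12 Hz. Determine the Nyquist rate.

Highest-frequency component: 30 Hz.
Nyquist rate = 2 × 30 Hz = 60 Hz.

60 Hz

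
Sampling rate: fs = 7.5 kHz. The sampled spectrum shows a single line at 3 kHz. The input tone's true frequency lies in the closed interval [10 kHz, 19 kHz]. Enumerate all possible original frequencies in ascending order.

Frequencies that alias to 3 kHz are k·fs ± 3 kHz for integer k ≥ 0.
k=0: 3 kHz.
k=1: 4.5 kHz, 10.5 kHz.
k=2: 12 kHz, 18 kHz.
k=3: 19.5 kHz, 25.5 kHz.
Within [10 kHz, 19 kHz]: 10.5 kHz, 12 kHz, 18 kHz.

10.5 kHz, 12 kHz, 18 kHz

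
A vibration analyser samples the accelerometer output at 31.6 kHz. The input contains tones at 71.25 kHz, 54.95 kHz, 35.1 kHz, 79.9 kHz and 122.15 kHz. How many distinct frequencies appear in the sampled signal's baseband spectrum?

5

fs/2 = 15.8 kHz.
71.25 kHz mod fs = 8.05 kHz.
8.05 kHz ≤ fs/2 = 15.8 kHz, appears at 8.05 kHz.
54.95 kHz mod fs = 23.35 kHz.
23.35 kHz > fs/2 = 15.8 kHz, folds to fs − 23.35 kHz = 8.25 kHz.
35.1 kHz mod fs = 3.5 kHz.
3.5 kHz ≤ fs/2 = 15.8 kHz, appears at 3.5 kHz.
79.9 kHz mod fs = 16.7 kHz.
16.7 kHz > fs/2 = 15.8 kHz, folds to fs − 16.7 kHz = 14.9 kHz.
122.15 kHz mod fs = 27.35 kHz.
27.35 kHz > fs/2 = 15.8 kHz, folds to fs − 27.35 kHz = 4.25 kHz.
Distinct values: {3.5 kHz, 4.25 kHz, 8.05 kHz, 8.25 kHz, 14.9 kHz} → 5.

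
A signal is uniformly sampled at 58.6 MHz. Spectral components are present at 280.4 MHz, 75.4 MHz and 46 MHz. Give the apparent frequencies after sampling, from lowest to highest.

fs/2 = 29.3 MHz.
280.4 MHz mod fs = 46 MHz.
46 MHz > fs/2 = 29.3 MHz, folds to fs − 46 MHz = 12.6 MHz.
75.4 MHz mod fs = 16.8 MHz.
16.8 MHz ≤ fs/2 = 29.3 MHz, appears at 16.8 MHz.
46 MHz > fs/2 = 29.3 MHz, folds to fs − 46 MHz = 12.6 MHz.
Distinct values: {12.6 MHz, 16.8 MHz}.

12.6 MHz, 16.8 MHz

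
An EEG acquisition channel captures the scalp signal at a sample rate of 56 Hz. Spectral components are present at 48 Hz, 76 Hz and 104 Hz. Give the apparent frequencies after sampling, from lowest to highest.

8 Hz, 20 Hz

fs/2 = 28 Hz.
48 Hz > fs/2 = 28 Hz, folds to fs − 48 Hz = 8 Hz.
76 Hz mod fs = 20 Hz.
20 Hz ≤ fs/2 = 28 Hz, appears at 20 Hz.
104 Hz mod fs = 48 Hz.
48 Hz > fs/2 = 28 Hz, folds to fs − 48 Hz = 8 Hz.
Distinct values: {8 Hz, 20 Hz}.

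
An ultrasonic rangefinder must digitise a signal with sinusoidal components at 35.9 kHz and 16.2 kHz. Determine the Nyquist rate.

71.8 kHz

Highest-frequency component: 35.9 kHz.
Nyquist rate = 2 × 35.9 kHz = 71.8 kHz.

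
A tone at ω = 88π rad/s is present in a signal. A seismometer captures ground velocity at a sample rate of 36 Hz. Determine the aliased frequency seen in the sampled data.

8 Hz

ω = 88π rad/s → f = ω/(2π) = 44 Hz.
44 Hz mod fs = 8 Hz.
8 Hz ≤ fs/2 = 18 Hz, appears at 8 Hz.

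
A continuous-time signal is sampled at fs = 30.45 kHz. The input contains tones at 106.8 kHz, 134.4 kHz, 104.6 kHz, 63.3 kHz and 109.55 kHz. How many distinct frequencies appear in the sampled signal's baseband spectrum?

5

fs/2 = 15.225 kHz.
106.8 kHz mod fs = 15.45 kHz.
15.45 kHz > fs/2 = 15.225 kHz, folds to fs − 15.45 kHz = 15 kHz.
134.4 kHz mod fs = 12.6 kHz.
12.6 kHz ≤ fs/2 = 15.225 kHz, appears at 12.6 kHz.
104.6 kHz mod fs = 13.25 kHz.
13.25 kHz ≤ fs/2 = 15.225 kHz, appears at 13.25 kHz.
63.3 kHz mod fs = 2.4 kHz.
2.4 kHz ≤ fs/2 = 15.225 kHz, appears at 2.4 kHz.
109.55 kHz mod fs = 18.2 kHz.
18.2 kHz > fs/2 = 15.225 kHz, folds to fs − 18.2 kHz = 12.25 kHz.
Distinct values: {2.4 kHz, 12.25 kHz, 12.6 kHz, 13.25 kHz, 15 kHz} → 5.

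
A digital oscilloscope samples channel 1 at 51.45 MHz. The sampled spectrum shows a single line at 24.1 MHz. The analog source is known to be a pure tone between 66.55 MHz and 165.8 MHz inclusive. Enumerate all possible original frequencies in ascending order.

Frequencies that alias to 24.1 MHz are k·fs ± 24.1 MHz for integer k ≥ 0.
k=0: 24.1 MHz.
k=1: 27.35 MHz, 75.55 MHz.
k=2: 78.8 MHz, 127 MHz.
k=3: 130.25 MHz, 178.45 MHz.
k=4: 181.7 MHz, 229.9 MHz.
Within [66.55 MHz, 165.8 MHz]: 75.55 MHz, 78.8 MHz, 127 MHz, 130.25 MHz.

75.55 MHz, 78.8 MHz, 127 MHz, 130.25 MHz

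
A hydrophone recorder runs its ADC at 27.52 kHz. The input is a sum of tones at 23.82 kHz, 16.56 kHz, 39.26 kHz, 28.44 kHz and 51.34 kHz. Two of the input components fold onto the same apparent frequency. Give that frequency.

fs/2 = 13.76 kHz.
23.82 kHz > fs/2 = 13.76 kHz, folds to fs − 23.82 kHz = 3.7 kHz.
16.56 kHz > fs/2 = 13.76 kHz, folds to fs − 16.56 kHz = 10.96 kHz.
39.26 kHz mod fs = 11.74 kHz.
11.74 kHz ≤ fs/2 = 13.76 kHz, appears at 11.74 kHz.
28.44 kHz mod fs = 0.92 kHz.
0.92 kHz ≤ fs/2 = 13.76 kHz, appears at 0.92 kHz.
51.34 kHz mod fs = 23.82 kHz.
23.82 kHz > fs/2 = 13.76 kHz, folds to fs − 23.82 kHz = 3.7 kHz.
23.82 kHz and 51.34 kHz both map to 3.7 kHz.

3.7 kHz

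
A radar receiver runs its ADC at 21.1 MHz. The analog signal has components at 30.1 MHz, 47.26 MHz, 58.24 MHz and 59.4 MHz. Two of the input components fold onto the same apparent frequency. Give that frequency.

fs/2 = 10.55 MHz.
30.1 MHz mod fs = 9 MHz.
9 MHz ≤ fs/2 = 10.55 MHz, appears at 9 MHz.
47.26 MHz mod fs = 5.06 MHz.
5.06 MHz ≤ fs/2 = 10.55 MHz, appears at 5.06 MHz.
58.24 MHz mod fs = 16.04 MHz.
16.04 MHz > fs/2 = 10.55 MHz, folds to fs − 16.04 MHz = 5.06 MHz.
59.4 MHz mod fs = 17.2 MHz.
17.2 MHz > fs/2 = 10.55 MHz, folds to fs − 17.2 MHz = 3.9 MHz.
47.26 MHz and 58.24 MHz both map to 5.06 MHz.

5.06 MHz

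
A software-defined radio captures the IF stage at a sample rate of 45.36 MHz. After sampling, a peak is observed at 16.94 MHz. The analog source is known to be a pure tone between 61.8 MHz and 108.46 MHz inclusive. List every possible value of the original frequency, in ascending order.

Frequencies that alias to 16.94 MHz are k·fs ± 16.94 MHz for integer k ≥ 0.
k=0: 16.94 MHz.
k=1: 28.42 MHz, 62.3 MHz.
k=2: 73.78 MHz, 107.66 MHz.
k=3: 119.14 MHz, 153.02 MHz.
Within [61.8 MHz, 108.46 MHz]: 62.3 MHz, 73.78 MHz, 107.66 MHz.

62.3 MHz, 73.78 MHz, 107.66 MHz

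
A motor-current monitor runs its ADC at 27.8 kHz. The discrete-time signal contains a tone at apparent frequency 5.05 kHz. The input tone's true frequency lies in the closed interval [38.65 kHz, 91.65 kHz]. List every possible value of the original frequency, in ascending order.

50.55 kHz, 60.65 kHz, 78.35 kHz, 88.45 kHz

Frequencies that alias to 5.05 kHz are k·fs ± 5.05 kHz for integer k ≥ 0.
k=0: 5.05 kHz.
k=1: 22.75 kHz, 32.85 kHz.
k=2: 50.55 kHz, 60.65 kHz.
k=3: 78.35 kHz, 88.45 kHz.
k=4: 106.15 kHz, 116.25 kHz.
Within [38.65 kHz, 91.65 kHz]: 50.55 kHz, 60.65 kHz, 78.35 kHz, 88.45 kHz.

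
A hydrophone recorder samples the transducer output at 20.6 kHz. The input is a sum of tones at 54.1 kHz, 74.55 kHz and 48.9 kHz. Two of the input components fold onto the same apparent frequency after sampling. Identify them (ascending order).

48.9 kHz, 54.1 kHz

fs/2 = 10.3 kHz.
54.1 kHz mod fs = 12.9 kHz.
12.9 kHz > fs/2 = 10.3 kHz, folds to fs − 12.9 kHz = 7.7 kHz.
74.55 kHz mod fs = 12.75 kHz.
12.75 kHz > fs/2 = 10.3 kHz, folds to fs − 12.75 kHz = 7.85 kHz.
48.9 kHz mod fs = 7.7 kHz.
7.7 kHz ≤ fs/2 = 10.3 kHz, appears at 7.7 kHz.
48.9 kHz and 54.1 kHz both map to 7.7 kHz.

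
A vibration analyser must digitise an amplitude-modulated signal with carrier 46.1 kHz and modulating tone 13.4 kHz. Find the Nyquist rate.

119 kHz

AM sidebands sit at fc ± fm = 32.7 kHz and 59.5 kHz.
Highest-frequency component: 59.5 kHz.
Nyquist rate = 2 × 59.5 kHz = 119 kHz.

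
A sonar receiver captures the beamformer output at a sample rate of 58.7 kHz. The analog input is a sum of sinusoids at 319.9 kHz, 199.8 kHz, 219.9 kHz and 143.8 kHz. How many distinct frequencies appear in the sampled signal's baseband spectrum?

3

fs/2 = 29.35 kHz.
319.9 kHz mod fs = 26.4 kHz.
26.4 kHz ≤ fs/2 = 29.35 kHz, appears at 26.4 kHz.
199.8 kHz mod fs = 23.7 kHz.
23.7 kHz ≤ fs/2 = 29.35 kHz, appears at 23.7 kHz.
219.9 kHz mod fs = 43.8 kHz.
43.8 kHz > fs/2 = 29.35 kHz, folds to fs − 43.8 kHz = 14.9 kHz.
143.8 kHz mod fs = 26.4 kHz.
26.4 kHz ≤ fs/2 = 29.35 kHz, appears at 26.4 kHz.
Distinct values: {14.9 kHz, 23.7 kHz, 26.4 kHz} → 3.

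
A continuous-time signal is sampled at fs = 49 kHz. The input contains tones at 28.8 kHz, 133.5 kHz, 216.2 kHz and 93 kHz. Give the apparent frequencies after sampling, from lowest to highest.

fs/2 = 24.5 kHz.
28.8 kHz > fs/2 = 24.5 kHz, folds to fs − 28.8 kHz = 20.2 kHz.
133.5 kHz mod fs = 35.5 kHz.
35.5 kHz > fs/2 = 24.5 kHz, folds to fs − 35.5 kHz = 13.5 kHz.
216.2 kHz mod fs = 20.2 kHz.
20.2 kHz ≤ fs/2 = 24.5 kHz, appears at 20.2 kHz.
93 kHz mod fs = 44 kHz.
44 kHz > fs/2 = 24.5 kHz, folds to fs − 44 kHz = 5 kHz.
Distinct values: {5 kHz, 13.5 kHz, 20.2 kHz}.

5 kHz, 13.5 kHz, 20.2 kHz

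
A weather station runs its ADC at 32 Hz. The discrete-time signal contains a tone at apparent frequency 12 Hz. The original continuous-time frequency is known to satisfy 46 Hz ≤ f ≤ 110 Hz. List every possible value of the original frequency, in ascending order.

Frequencies that alias to 12 Hz are k·fs ± 12 Hz for integer k ≥ 0.
k=0: 12 Hz.
k=1: 20 Hz, 44 Hz.
k=2: 52 Hz, 76 Hz.
k=3: 84 Hz, 108 Hz.
k=4: 116 Hz, 140 Hz.
Within [46 Hz, 110 Hz]: 52 Hz, 76 Hz, 84 Hz, 108 Hz.

52 Hz, 76 Hz, 84 Hz, 108 Hz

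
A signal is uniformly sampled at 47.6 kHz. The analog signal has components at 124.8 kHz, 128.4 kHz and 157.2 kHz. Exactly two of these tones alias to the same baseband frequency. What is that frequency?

fs/2 = 23.8 kHz.
124.8 kHz mod fs = 29.6 kHz.
29.6 kHz > fs/2 = 23.8 kHz, folds to fs − 29.6 kHz = 18 kHz.
128.4 kHz mod fs = 33.2 kHz.
33.2 kHz > fs/2 = 23.8 kHz, folds to fs − 33.2 kHz = 14.4 kHz.
157.2 kHz mod fs = 14.4 kHz.
14.4 kHz ≤ fs/2 = 23.8 kHz, appears at 14.4 kHz.
128.4 kHz and 157.2 kHz both map to 14.4 kHz.

14.4 kHz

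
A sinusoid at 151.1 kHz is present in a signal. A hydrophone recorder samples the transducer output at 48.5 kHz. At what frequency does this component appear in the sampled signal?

151.1 kHz mod fs = 5.6 kHz.
5.6 kHz ≤ fs/2 = 24.25 kHz, appears at 5.6 kHz.

5.6 kHz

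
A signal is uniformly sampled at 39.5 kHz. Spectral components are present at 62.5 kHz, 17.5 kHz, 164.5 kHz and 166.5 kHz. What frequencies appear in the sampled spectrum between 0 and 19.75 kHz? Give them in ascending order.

fs/2 = 19.75 kHz.
62.5 kHz mod fs = 23 kHz.
23 kHz > fs/2 = 19.75 kHz, folds to fs − 23 kHz = 16.5 kHz.
17.5 kHz ≤ fs/2 = 19.75 kHz, passes unchanged.
164.5 kHz mod fs = 6.5 kHz.
6.5 kHz ≤ fs/2 = 19.75 kHz, appears at 6.5 kHz.
166.5 kHz mod fs = 8.5 kHz.
8.5 kHz ≤ fs/2 = 19.75 kHz, appears at 8.5 kHz.
Distinct values: {6.5 kHz, 8.5 kHz, 16.5 kHz, 17.5 kHz}.

6.5 kHz, 8.5 kHz, 16.5 kHz, 17.5 kHz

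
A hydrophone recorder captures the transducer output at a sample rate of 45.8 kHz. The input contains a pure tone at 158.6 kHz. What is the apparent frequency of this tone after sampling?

21.2 kHz

158.6 kHz mod fs = 21.2 kHz.
21.2 kHz ≤ fs/2 = 22.9 kHz, appears at 21.2 kHz.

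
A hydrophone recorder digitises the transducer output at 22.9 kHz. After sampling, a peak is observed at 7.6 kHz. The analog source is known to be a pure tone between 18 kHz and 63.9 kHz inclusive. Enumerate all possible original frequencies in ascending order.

30.5 kHz, 38.2 kHz, 53.4 kHz, 61.1 kHz

Frequencies that alias to 7.6 kHz are k·fs ± 7.6 kHz for integer k ≥ 0.
k=0: 7.6 kHz.
k=1: 15.3 kHz, 30.5 kHz.
k=2: 38.2 kHz, 53.4 kHz.
k=3: 61.1 kHz, 76.3 kHz.
k=4: 84 kHz, 99.2 kHz.
Within [18 kHz, 63.9 kHz]: 30.5 kHz, 38.2 kHz, 53.4 kHz, 61.1 kHz.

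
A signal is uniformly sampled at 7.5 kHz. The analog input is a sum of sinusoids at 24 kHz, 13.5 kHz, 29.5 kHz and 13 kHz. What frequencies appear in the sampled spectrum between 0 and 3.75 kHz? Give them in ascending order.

fs/2 = 3.75 kHz.
24 kHz mod fs = 1.5 kHz.
1.5 kHz ≤ fs/2 = 3.75 kHz, appears at 1.5 kHz.
13.5 kHz mod fs = 6 kHz.
6 kHz > fs/2 = 3.75 kHz, folds to fs − 6 kHz = 1.5 kHz.
29.5 kHz mod fs = 7 kHz.
7 kHz > fs/2 = 3.75 kHz, folds to fs − 7 kHz = 0.5 kHz.
13 kHz mod fs = 5.5 kHz.
5.5 kHz > fs/2 = 3.75 kHz, folds to fs − 5.5 kHz = 2 kHz.
Distinct values: {0.5 kHz, 1.5 kHz, 2 kHz}.

0.5 kHz, 1.5 kHz, 2 kHz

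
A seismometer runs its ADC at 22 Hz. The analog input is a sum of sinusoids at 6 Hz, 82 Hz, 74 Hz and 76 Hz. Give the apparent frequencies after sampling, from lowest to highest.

fs/2 = 11 Hz.
6 Hz ≤ fs/2 = 11 Hz, passes unchanged.
82 Hz mod fs = 16 Hz.
16 Hz > fs/2 = 11 Hz, folds to fs − 16 Hz = 6 Hz.
74 Hz mod fs = 8 Hz.
8 Hz ≤ fs/2 = 11 Hz, appears at 8 Hz.
76 Hz mod fs = 10 Hz.
10 Hz ≤ fs/2 = 11 Hz, appears at 10 Hz.
Distinct values: {6 Hz, 8 Hz, 10 Hz}.

6 Hz, 8 Hz, 10 Hz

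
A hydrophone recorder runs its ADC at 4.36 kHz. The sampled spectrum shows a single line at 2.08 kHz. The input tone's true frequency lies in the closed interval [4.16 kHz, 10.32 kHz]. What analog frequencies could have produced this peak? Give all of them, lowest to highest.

6.44 kHz, 6.64 kHz

Frequencies that alias to 2.08 kHz are k·fs ± 2.08 kHz for integer k ≥ 0.
k=0: 2.08 kHz.
k=1: 2.28 kHz, 6.44 kHz.
k=2: 6.64 kHz, 10.8 kHz.
k=3: 11 kHz, 15.16 kHz.
Within [4.16 kHz, 10.32 kHz]: 6.44 kHz, 6.64 kHz.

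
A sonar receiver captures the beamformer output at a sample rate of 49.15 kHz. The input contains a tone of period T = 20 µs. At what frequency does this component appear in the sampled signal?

T = 20 µs → f = 1/T = 50 kHz.
50 kHz mod fs = 0.85 kHz.
0.85 kHz ≤ fs/2 = 24.575 kHz, appears at 0.85 kHz.

0.85 kHz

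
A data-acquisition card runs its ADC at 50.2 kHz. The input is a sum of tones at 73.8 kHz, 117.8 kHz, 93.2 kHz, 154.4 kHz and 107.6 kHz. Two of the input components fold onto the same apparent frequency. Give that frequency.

7.2 kHz

fs/2 = 25.1 kHz.
73.8 kHz mod fs = 23.6 kHz.
23.6 kHz ≤ fs/2 = 25.1 kHz, appears at 23.6 kHz.
117.8 kHz mod fs = 17.4 kHz.
17.4 kHz ≤ fs/2 = 25.1 kHz, appears at 17.4 kHz.
93.2 kHz mod fs = 43 kHz.
43 kHz > fs/2 = 25.1 kHz, folds to fs − 43 kHz = 7.2 kHz.
154.4 kHz mod fs = 3.8 kHz.
3.8 kHz ≤ fs/2 = 25.1 kHz, appears at 3.8 kHz.
107.6 kHz mod fs = 7.2 kHz.
7.2 kHz ≤ fs/2 = 25.1 kHz, appears at 7.2 kHz.
93.2 kHz and 107.6 kHz both map to 7.2 kHz.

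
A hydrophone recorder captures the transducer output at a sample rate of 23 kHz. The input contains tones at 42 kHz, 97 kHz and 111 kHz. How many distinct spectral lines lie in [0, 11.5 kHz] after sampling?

fs/2 = 11.5 kHz.
42 kHz mod fs = 19 kHz.
19 kHz > fs/2 = 11.5 kHz, folds to fs − 19 kHz = 4 kHz.
97 kHz mod fs = 5 kHz.
5 kHz ≤ fs/2 = 11.5 kHz, appears at 5 kHz.
111 kHz mod fs = 19 kHz.
19 kHz > fs/2 = 11.5 kHz, folds to fs − 19 kHz = 4 kHz.
Distinct values: {4 kHz, 5 kHz} → 2.

2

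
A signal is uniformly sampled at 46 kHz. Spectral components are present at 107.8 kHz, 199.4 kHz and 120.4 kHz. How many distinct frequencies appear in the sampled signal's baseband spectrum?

3

fs/2 = 23 kHz.
107.8 kHz mod fs = 15.8 kHz.
15.8 kHz ≤ fs/2 = 23 kHz, appears at 15.8 kHz.
199.4 kHz mod fs = 15.4 kHz.
15.4 kHz ≤ fs/2 = 23 kHz, appears at 15.4 kHz.
120.4 kHz mod fs = 28.4 kHz.
28.4 kHz > fs/2 = 23 kHz, folds to fs − 28.4 kHz = 17.6 kHz.
Distinct values: {15.4 kHz, 15.8 kHz, 17.6 kHz} → 3.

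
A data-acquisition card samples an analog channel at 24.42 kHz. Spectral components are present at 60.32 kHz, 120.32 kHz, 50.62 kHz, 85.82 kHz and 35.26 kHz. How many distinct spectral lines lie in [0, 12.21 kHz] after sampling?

4

fs/2 = 12.21 kHz.
60.32 kHz mod fs = 11.48 kHz.
11.48 kHz ≤ fs/2 = 12.21 kHz, appears at 11.48 kHz.
120.32 kHz mod fs = 22.64 kHz.
22.64 kHz > fs/2 = 12.21 kHz, folds to fs − 22.64 kHz = 1.78 kHz.
50.62 kHz mod fs = 1.78 kHz.
1.78 kHz ≤ fs/2 = 12.21 kHz, appears at 1.78 kHz.
85.82 kHz mod fs = 12.56 kHz.
12.56 kHz > fs/2 = 12.21 kHz, folds to fs − 12.56 kHz = 11.86 kHz.
35.26 kHz mod fs = 10.84 kHz.
10.84 kHz ≤ fs/2 = 12.21 kHz, appears at 10.84 kHz.
Distinct values: {1.78 kHz, 10.84 kHz, 11.48 kHz, 11.86 kHz} → 4.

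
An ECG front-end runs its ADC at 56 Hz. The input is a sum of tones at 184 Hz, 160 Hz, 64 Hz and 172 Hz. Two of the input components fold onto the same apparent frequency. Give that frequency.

fs/2 = 28 Hz.
184 Hz mod fs = 16 Hz.
16 Hz ≤ fs/2 = 28 Hz, appears at 16 Hz.
160 Hz mod fs = 48 Hz.
48 Hz > fs/2 = 28 Hz, folds to fs − 48 Hz = 8 Hz.
64 Hz mod fs = 8 Hz.
8 Hz ≤ fs/2 = 28 Hz, appears at 8 Hz.
172 Hz mod fs = 4 Hz.
4 Hz ≤ fs/2 = 28 Hz, appears at 4 Hz.
64 Hz and 160 Hz both map to 8 Hz.

8 Hz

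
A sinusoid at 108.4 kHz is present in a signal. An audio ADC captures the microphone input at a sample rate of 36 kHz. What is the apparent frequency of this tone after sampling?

0.4 kHz

108.4 kHz mod fs = 0.4 kHz.
0.4 kHz ≤ fs/2 = 18 kHz, appears at 0.4 kHz.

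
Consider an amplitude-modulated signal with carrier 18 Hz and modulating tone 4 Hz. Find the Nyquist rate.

44 Hz

AM sidebands sit at fc ± fm = 14 Hz and 22 Hz.
Highest-frequency component: 22 Hz.
Nyquist rate = 2 × 22 Hz = 44 Hz.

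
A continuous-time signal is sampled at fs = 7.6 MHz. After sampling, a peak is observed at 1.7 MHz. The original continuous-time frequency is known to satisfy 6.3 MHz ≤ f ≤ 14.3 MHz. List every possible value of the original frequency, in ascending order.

9.3 MHz, 13.5 MHz

Frequencies that alias to 1.7 MHz are k·fs ± 1.7 MHz for integer k ≥ 0.
k=0: 1.7 MHz.
k=1: 5.9 MHz, 9.3 MHz.
k=2: 13.5 MHz, 16.9 MHz.
k=3: 21.1 MHz, 24.5 MHz.
Within [6.3 MHz, 14.3 MHz]: 9.3 MHz, 13.5 MHz.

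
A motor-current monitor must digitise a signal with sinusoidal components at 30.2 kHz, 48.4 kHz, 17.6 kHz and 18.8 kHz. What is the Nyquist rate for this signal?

96.8 kHz

Highest-frequency component: 48.4 kHz.
Nyquist rate = 2 × 48.4 kHz = 96.8 kHz.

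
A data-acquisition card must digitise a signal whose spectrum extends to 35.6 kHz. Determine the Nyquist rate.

71.2 kHz

Nyquist rate = 2 × 35.6 kHz = 71.2 kHz.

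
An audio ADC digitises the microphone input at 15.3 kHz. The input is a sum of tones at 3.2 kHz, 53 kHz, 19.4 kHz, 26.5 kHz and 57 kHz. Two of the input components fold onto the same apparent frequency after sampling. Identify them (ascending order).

fs/2 = 7.65 kHz.
3.2 kHz ≤ fs/2 = 7.65 kHz, passes unchanged.
53 kHz mod fs = 7.1 kHz.
7.1 kHz ≤ fs/2 = 7.65 kHz, appears at 7.1 kHz.
19.4 kHz mod fs = 4.1 kHz.
4.1 kHz ≤ fs/2 = 7.65 kHz, appears at 4.1 kHz.
26.5 kHz mod fs = 11.2 kHz.
11.2 kHz > fs/2 = 7.65 kHz, folds to fs − 11.2 kHz = 4.1 kHz.
57 kHz mod fs = 11.1 kHz.
11.1 kHz > fs/2 = 7.65 kHz, folds to fs − 11.1 kHz = 4.2 kHz.
19.4 kHz and 26.5 kHz both map to 4.1 kHz.

19.4 kHz, 26.5 kHz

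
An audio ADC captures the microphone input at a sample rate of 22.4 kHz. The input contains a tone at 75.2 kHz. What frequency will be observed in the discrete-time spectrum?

8 kHz

75.2 kHz mod fs = 8 kHz.
8 kHz ≤ fs/2 = 11.2 kHz, appears at 8 kHz.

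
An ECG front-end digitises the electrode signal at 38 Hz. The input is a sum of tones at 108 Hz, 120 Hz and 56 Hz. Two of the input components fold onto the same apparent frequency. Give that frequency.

6 Hz

fs/2 = 19 Hz.
108 Hz mod fs = 32 Hz.
32 Hz > fs/2 = 19 Hz, folds to fs − 32 Hz = 6 Hz.
120 Hz mod fs = 6 Hz.
6 Hz ≤ fs/2 = 19 Hz, appears at 6 Hz.
56 Hz mod fs = 18 Hz.
18 Hz ≤ fs/2 = 19 Hz, appears at 18 Hz.
108 Hz and 120 Hz both map to 6 Hz.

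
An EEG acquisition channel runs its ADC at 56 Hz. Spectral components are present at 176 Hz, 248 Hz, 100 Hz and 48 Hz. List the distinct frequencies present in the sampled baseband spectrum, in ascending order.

8 Hz, 12 Hz, 24 Hz

fs/2 = 28 Hz.
176 Hz mod fs = 8 Hz.
8 Hz ≤ fs/2 = 28 Hz, appears at 8 Hz.
248 Hz mod fs = 24 Hz.
24 Hz ≤ fs/2 = 28 Hz, appears at 24 Hz.
100 Hz mod fs = 44 Hz.
44 Hz > fs/2 = 28 Hz, folds to fs − 44 Hz = 12 Hz.
48 Hz > fs/2 = 28 Hz, folds to fs − 48 Hz = 8 Hz.
Distinct values: {8 Hz, 12 Hz, 24 Hz}.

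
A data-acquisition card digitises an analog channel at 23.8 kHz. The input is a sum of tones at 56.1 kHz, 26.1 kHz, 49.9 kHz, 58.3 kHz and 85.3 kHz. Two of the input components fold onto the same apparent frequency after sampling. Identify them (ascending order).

fs/2 = 11.9 kHz.
56.1 kHz mod fs = 8.5 kHz.
8.5 kHz ≤ fs/2 = 11.9 kHz, appears at 8.5 kHz.
26.1 kHz mod fs = 2.3 kHz.
2.3 kHz ≤ fs/2 = 11.9 kHz, appears at 2.3 kHz.
49.9 kHz mod fs = 2.3 kHz.
2.3 kHz ≤ fs/2 = 11.9 kHz, appears at 2.3 kHz.
58.3 kHz mod fs = 10.7 kHz.
10.7 kHz ≤ fs/2 = 11.9 kHz, appears at 10.7 kHz.
85.3 kHz mod fs = 13.9 kHz.
13.9 kHz > fs/2 = 11.9 kHz, folds to fs − 13.9 kHz = 9.9 kHz.
26.1 kHz and 49.9 kHz both map to 2.3 kHz.

26.1 kHz, 49.9 kHz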